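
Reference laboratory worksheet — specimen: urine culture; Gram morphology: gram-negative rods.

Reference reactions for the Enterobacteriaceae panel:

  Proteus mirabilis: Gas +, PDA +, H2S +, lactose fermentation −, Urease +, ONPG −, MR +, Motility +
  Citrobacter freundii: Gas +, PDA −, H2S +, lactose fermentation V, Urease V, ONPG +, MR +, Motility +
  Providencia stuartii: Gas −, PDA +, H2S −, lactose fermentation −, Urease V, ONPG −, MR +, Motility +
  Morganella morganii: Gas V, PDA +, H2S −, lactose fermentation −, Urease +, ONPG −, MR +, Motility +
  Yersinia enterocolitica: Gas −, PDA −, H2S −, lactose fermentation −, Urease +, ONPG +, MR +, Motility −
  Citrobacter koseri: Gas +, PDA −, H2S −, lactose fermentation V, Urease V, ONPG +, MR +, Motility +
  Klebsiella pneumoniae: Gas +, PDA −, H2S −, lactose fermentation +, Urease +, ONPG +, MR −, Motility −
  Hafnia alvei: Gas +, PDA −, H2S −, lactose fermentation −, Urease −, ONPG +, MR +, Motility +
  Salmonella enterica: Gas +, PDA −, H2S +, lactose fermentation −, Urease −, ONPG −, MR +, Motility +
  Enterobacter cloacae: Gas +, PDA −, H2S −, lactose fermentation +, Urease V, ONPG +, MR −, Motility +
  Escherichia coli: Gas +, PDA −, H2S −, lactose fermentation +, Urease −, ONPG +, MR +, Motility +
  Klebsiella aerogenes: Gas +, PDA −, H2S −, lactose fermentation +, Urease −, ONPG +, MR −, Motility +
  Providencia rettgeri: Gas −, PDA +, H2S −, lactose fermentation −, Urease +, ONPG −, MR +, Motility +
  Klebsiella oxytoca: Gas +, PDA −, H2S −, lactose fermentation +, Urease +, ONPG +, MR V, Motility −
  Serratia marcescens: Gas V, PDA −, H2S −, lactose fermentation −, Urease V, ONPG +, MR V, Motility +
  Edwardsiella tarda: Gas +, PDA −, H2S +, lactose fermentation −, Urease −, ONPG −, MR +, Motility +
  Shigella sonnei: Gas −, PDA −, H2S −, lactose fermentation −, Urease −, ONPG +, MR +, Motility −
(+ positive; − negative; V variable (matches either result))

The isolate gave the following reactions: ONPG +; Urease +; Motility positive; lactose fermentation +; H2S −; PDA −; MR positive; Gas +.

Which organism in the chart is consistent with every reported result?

Urease +: excludes 6 organisms — 11 left.
lactose fermentation +: excludes 6 organisms — 5 left.
Motility +: excludes Klebsiella pneumoniae, Klebsiella oxytoca — 3 left.
H2S −: excludes Citrobacter freundii — 2 left.
PDA −: all 2 remaining candidates are consistent.
MR +: excludes Enterobacter cloacae — 1 left.
ONPG +: the one remaining candidate is consistent.
Gas +: the one remaining candidate is consistent.

Citrobacter koseri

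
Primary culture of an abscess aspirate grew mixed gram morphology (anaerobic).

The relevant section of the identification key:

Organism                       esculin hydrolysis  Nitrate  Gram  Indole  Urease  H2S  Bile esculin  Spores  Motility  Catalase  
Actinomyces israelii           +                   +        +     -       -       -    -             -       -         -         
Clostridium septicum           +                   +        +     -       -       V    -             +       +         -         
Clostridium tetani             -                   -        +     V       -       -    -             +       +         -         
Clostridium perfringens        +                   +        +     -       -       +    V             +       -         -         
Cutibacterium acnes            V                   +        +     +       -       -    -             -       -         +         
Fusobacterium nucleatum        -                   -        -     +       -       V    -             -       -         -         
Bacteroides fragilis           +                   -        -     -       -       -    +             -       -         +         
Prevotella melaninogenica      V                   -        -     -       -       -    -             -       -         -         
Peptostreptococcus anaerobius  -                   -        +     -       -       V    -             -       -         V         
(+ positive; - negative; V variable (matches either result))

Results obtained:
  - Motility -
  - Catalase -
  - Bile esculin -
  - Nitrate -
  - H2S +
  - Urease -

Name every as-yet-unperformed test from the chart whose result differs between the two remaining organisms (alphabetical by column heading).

Gram, Indole

Motility -: excludes Clostridium septicum, Clostridium tetani — 7 left.
Urease -: all 7 remaining candidates are consistent.
H2S +: excludes Actinomyces israelii, Cutibacterium acnes, Bacteroides fragilis, Prevotella melaninogenica — 3 left.
Catalase -: all 3 remaining candidates are consistent.
Bile esculin -: all 3 remaining candidates are consistent.
Nitrate -: excludes Clostridium perfringens — 2 left.
Two candidates remain: Fusobacterium nucleatum and Peptostreptococcus anaerobius.
  esculin hydrolysis: - vs - — same for both, does not separate.
  Gram: Fusobacterium nucleatum -, Peptostreptococcus anaerobius + — discriminates.
  Indole: Fusobacterium nucleatum +, Peptostreptococcus anaerobius - — discriminates.
  Spores: - vs - — same for both, does not separate.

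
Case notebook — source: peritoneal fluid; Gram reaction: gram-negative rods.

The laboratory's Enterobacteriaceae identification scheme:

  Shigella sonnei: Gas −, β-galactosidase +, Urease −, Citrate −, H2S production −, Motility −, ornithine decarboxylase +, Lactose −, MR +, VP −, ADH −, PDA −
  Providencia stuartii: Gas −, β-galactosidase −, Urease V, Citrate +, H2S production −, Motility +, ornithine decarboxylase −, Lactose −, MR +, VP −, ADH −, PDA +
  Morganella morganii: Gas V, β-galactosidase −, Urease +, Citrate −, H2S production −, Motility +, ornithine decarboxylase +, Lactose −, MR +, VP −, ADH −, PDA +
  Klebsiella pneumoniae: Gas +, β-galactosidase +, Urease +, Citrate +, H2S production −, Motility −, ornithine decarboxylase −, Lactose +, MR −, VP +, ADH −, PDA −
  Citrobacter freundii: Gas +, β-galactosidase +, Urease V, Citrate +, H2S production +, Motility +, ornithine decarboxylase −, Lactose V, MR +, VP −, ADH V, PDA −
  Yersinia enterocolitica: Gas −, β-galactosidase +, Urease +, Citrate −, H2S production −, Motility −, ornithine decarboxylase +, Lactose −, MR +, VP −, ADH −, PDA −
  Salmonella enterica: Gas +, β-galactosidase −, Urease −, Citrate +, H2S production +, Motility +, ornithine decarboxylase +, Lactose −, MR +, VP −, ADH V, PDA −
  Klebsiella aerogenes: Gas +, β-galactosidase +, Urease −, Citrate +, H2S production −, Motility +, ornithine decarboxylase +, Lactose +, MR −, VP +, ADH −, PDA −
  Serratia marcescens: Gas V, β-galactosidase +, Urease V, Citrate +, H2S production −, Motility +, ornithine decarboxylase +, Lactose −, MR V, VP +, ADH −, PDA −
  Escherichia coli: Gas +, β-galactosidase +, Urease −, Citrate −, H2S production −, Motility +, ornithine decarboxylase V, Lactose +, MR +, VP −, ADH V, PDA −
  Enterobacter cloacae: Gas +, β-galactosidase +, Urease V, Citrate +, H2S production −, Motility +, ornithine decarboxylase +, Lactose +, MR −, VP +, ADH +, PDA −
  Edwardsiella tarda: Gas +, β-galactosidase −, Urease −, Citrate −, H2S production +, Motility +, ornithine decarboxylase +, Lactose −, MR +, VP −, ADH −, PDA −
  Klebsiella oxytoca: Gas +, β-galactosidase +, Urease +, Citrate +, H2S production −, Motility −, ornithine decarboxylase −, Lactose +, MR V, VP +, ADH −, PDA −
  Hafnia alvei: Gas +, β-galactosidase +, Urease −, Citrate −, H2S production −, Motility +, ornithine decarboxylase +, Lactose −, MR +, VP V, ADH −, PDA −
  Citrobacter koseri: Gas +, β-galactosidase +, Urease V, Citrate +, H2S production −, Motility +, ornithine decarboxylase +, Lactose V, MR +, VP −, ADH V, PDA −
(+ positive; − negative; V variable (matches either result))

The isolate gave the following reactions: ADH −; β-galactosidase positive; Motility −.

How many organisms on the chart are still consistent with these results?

4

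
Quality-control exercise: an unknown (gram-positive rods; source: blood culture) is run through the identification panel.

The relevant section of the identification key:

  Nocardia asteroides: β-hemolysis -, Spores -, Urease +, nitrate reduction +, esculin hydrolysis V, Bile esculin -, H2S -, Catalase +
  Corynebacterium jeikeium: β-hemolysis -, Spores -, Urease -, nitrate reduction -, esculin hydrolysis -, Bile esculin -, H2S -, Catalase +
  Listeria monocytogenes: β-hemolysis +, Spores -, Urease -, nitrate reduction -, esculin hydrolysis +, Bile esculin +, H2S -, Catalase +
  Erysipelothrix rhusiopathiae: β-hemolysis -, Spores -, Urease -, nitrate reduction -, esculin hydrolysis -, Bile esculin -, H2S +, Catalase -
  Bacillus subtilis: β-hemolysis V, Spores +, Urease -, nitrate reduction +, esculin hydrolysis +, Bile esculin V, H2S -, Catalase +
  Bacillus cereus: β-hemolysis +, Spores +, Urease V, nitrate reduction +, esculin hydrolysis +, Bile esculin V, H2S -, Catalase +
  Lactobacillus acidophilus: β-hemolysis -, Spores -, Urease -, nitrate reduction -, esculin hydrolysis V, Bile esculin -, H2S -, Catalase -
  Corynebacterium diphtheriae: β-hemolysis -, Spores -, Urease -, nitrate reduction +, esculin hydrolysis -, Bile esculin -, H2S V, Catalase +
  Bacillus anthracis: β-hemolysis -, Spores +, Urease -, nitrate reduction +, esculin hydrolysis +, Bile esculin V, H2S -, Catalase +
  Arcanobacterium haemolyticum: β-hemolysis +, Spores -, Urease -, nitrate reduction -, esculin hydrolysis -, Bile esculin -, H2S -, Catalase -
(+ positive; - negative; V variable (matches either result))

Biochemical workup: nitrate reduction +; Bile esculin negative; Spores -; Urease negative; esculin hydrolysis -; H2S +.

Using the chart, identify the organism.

Corynebacterium diphtheriae

H2S +: excludes 8 organisms — 2 left.
nitrate reduction +: excludes Erysipelothrix rhusiopathiae — 1 left.
Spores -: the one remaining candidate is consistent.
Urease -: the one remaining candidate is consistent.
esculin hydrolysis -: the one remaining candidate is consistent.
Bile esculin -: the one remaining candidate is consistent.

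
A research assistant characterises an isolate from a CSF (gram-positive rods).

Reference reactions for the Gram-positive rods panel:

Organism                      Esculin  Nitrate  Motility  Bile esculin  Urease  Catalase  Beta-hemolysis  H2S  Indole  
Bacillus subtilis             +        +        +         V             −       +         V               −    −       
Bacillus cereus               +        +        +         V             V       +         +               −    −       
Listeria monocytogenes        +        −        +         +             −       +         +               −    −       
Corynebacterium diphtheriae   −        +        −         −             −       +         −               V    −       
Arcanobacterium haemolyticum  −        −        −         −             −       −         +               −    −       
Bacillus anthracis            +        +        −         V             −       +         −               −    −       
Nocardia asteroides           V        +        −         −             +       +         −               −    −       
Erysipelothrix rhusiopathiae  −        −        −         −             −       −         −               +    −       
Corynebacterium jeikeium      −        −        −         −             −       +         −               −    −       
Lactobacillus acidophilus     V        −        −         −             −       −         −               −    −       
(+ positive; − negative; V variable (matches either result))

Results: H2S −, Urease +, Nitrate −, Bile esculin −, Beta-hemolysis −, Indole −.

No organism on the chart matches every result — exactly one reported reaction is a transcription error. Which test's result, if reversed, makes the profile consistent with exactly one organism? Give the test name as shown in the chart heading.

Nitrate

As reported, no row in the chart matches all 6 reactions.
Reversing Nitrate (to +) → unique match: Nocardia asteroides.
Reversing Urease → 2 organisms match (not unique).
Reversing Bile esculin → still no organism matches.
Reversing H2S → still no organism matches.
Reversing Indole → still no organism matches.
Reversing Beta-hemolysis → still no organism matches.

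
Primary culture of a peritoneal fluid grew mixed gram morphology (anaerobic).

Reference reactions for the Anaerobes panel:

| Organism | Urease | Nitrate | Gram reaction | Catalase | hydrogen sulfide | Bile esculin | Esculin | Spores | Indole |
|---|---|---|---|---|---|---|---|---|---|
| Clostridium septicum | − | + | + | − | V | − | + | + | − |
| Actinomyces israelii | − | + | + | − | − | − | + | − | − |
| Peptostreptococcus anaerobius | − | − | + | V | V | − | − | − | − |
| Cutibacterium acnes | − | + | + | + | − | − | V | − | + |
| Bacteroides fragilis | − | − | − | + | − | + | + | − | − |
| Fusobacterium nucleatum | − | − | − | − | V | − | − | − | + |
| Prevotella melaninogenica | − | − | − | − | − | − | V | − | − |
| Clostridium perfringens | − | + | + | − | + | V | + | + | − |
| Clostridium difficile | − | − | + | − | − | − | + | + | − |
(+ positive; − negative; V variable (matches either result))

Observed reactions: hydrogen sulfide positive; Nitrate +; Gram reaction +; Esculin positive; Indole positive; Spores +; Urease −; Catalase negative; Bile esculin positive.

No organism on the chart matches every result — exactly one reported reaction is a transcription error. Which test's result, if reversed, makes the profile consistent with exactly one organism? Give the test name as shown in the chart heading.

Indole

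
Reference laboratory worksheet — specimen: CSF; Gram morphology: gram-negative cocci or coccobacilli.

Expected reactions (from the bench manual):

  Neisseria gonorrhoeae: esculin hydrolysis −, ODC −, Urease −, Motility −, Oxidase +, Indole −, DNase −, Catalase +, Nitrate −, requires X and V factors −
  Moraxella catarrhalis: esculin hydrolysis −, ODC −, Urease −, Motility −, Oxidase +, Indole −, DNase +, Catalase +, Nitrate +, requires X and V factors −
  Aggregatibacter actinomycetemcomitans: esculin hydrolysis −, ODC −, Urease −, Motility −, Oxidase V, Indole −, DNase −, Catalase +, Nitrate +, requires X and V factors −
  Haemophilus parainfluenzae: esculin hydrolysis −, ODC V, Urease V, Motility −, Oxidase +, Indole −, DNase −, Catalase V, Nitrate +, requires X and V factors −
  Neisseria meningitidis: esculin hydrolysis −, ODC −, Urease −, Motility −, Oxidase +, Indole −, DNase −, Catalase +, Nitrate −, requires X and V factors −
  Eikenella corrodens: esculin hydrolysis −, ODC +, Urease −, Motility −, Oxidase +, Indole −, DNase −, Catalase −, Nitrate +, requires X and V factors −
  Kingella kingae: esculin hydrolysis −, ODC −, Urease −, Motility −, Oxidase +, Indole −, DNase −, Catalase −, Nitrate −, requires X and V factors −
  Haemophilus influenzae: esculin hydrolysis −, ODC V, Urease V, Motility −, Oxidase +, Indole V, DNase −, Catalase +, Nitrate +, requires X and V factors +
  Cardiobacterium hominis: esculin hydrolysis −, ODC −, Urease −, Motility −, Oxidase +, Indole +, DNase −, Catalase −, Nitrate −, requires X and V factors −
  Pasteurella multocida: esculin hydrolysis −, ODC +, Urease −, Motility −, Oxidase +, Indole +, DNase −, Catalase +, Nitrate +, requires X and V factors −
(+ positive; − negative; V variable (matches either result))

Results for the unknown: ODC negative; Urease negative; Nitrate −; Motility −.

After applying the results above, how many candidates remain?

ODC −: excludes Eikenella corrodens, Pasteurella multocida — 8 left.
Motility −: all 8 remaining candidates are consistent.
Urease −: all 8 remaining candidates are consistent.
Nitrate −: excludes Moraxella catarrhalis, Aggregatibacter actinomycetemcomitans, Haemophilus parainfluenzae, Haemophilus influenzae — 4 left.
Still consistent: Cardiobacterium hominis, Kingella kingae, Neisseria gonorrhoeae, Neisseria meningitidis.

4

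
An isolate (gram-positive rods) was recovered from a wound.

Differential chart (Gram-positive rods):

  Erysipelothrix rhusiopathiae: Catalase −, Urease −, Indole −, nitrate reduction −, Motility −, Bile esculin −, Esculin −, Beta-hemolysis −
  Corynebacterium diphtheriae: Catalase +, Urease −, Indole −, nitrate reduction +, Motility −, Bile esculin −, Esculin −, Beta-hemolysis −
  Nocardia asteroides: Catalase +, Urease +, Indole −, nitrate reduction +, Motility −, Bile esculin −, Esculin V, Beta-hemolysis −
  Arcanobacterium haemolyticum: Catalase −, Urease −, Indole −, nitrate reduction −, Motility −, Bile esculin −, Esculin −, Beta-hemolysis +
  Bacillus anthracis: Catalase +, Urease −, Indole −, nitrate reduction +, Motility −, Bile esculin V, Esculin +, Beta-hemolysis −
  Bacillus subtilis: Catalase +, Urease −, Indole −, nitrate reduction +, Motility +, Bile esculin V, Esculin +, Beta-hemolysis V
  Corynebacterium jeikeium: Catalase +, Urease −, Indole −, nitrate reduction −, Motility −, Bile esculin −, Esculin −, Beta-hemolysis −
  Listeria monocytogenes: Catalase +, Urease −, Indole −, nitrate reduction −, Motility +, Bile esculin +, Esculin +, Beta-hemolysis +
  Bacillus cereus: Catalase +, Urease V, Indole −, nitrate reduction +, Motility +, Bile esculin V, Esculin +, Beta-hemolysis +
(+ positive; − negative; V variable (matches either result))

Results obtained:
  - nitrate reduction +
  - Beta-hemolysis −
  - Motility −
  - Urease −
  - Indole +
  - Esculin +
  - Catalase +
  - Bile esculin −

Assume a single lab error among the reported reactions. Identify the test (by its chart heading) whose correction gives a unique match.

Indole

As reported, no row in the chart matches all 8 reactions.
Reversing Indole (to −) → unique match: Bacillus anthracis.
Reversing nitrate reduction → still no organism matches.
Reversing Catalase → still no organism matches.
Reversing Urease → still no organism matches.
Reversing Beta-hemolysis → still no organism matches.
Reversing Bile esculin → still no organism matches.
Reversing Motility → still no organism matches.
Reversing Esculin → still no organism matches.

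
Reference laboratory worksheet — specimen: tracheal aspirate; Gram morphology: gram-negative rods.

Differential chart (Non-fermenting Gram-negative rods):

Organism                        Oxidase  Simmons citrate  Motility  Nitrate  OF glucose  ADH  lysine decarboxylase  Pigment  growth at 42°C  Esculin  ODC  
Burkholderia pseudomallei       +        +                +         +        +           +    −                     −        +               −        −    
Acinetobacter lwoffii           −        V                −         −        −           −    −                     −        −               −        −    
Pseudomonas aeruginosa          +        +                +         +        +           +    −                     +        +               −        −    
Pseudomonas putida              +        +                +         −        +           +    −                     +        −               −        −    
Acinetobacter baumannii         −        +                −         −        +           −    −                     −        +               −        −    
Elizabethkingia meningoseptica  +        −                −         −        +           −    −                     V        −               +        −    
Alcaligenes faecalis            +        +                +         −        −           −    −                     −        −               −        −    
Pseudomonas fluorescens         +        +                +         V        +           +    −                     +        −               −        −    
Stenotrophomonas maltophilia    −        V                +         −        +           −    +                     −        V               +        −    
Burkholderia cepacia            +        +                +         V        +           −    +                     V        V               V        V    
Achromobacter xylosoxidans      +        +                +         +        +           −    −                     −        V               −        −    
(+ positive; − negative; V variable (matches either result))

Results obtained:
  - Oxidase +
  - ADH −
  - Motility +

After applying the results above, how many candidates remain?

ADH −: excludes Burkholderia pseudomallei, Pseudomonas aeruginosa, Pseudomonas putida, Pseudomonas fluorescens — 7 left.
Motility +: excludes Acinetobacter lwoffii, Acinetobacter baumannii, Elizabethkingia meningoseptica — 4 left.
Oxidase +: excludes Stenotrophomonas maltophilia — 3 left.
Still consistent: Achromobacter xylosoxidans, Alcaligenes faecalis, Burkholderia cepacia.

3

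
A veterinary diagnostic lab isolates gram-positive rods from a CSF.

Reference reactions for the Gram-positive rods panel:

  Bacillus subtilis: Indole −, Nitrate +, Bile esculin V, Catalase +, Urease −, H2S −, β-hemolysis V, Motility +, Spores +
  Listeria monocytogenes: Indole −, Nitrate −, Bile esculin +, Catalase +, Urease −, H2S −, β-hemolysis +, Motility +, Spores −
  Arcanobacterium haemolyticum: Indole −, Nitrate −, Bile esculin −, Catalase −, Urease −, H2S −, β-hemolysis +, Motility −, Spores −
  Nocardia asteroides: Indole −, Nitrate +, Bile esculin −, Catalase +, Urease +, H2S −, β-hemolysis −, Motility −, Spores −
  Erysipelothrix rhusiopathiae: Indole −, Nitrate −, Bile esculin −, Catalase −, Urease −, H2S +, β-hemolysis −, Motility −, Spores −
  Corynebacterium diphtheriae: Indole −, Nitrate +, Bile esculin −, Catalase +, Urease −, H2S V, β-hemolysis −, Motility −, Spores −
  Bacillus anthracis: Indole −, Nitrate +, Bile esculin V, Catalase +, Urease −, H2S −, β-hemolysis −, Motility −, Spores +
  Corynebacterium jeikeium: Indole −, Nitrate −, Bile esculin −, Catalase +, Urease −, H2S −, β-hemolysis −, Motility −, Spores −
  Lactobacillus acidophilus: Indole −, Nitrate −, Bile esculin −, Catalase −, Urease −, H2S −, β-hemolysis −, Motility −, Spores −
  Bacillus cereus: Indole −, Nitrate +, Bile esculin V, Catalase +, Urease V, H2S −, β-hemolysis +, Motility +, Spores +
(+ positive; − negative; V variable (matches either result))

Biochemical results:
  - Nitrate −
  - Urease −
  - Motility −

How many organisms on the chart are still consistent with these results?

4

Motility −: excludes Bacillus subtilis, Listeria monocytogenes, Bacillus cereus — 7 left.
Nitrate −: excludes Nocardia asteroides, Corynebacterium diphtheriae, Bacillus anthracis — 4 left.
Urease −: all 4 remaining candidates are consistent.
Still consistent: Arcanobacterium haemolyticum, Corynebacterium jeikeium, Erysipelothrix rhusiopathiae, Lactobacillus acidophilus.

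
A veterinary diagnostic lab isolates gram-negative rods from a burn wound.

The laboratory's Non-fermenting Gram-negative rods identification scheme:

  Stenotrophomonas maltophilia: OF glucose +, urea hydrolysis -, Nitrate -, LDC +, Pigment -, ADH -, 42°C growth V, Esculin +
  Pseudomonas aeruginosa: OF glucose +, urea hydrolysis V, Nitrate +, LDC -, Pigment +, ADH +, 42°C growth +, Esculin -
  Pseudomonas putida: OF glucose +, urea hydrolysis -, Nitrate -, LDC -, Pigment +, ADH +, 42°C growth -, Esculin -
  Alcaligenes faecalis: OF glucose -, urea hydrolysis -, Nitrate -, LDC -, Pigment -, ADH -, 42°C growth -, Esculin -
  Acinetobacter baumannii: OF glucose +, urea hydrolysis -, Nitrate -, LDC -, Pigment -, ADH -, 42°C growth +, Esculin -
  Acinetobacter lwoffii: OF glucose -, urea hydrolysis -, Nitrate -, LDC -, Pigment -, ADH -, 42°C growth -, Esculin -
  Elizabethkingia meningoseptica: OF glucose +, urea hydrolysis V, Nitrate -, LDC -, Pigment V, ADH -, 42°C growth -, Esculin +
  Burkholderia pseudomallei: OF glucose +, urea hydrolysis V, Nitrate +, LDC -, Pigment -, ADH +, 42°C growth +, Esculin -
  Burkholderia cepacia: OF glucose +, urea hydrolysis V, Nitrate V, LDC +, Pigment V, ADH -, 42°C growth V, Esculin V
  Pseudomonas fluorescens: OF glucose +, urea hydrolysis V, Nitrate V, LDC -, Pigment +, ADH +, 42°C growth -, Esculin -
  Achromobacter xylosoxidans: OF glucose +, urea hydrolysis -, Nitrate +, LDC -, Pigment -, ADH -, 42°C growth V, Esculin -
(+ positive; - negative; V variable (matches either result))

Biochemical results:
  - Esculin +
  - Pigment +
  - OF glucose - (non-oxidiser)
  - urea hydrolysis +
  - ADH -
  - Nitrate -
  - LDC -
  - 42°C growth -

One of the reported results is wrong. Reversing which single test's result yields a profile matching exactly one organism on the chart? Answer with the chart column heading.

OF glucose

As reported, no row in the chart matches all 8 reactions.
Reversing ADH → still no organism matches.
Reversing urea hydrolysis → still no organism matches.
Reversing Esculin → still no organism matches.
Reversing OF glucose (to +) → unique match: Elizabethkingia meningoseptica.
Reversing Nitrate → still no organism matches.
Reversing 42°C growth → still no organism matches.
Reversing Pigment → still no organism matches.
Reversing LDC → still no organism matches.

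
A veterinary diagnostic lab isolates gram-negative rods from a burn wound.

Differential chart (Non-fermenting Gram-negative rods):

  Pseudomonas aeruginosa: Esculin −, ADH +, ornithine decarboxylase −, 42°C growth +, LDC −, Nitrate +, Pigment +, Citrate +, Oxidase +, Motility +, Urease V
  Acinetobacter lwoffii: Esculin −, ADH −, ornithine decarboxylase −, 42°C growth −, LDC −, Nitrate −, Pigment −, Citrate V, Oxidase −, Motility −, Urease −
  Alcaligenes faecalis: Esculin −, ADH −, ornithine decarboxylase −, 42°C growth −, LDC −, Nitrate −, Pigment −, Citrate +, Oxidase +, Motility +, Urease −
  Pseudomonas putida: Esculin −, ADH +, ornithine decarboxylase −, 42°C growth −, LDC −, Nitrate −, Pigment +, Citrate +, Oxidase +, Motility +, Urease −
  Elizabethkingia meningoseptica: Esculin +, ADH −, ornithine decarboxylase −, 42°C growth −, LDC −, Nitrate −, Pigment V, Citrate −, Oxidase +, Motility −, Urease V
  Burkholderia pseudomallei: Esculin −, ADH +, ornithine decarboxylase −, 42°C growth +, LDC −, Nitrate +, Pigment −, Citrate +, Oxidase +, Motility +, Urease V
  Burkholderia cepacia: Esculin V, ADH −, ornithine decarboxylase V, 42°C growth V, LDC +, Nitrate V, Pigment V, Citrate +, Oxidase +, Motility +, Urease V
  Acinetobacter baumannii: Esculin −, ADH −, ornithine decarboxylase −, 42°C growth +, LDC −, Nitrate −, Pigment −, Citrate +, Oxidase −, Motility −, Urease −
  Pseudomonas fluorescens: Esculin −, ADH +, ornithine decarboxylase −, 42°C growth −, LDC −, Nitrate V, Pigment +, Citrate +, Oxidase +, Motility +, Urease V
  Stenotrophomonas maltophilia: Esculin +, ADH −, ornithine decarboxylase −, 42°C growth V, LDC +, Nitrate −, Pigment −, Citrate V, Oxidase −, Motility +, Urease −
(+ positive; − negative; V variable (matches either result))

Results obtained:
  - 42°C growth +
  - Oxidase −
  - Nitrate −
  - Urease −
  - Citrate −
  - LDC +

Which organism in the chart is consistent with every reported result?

Stenotrophomonas maltophilia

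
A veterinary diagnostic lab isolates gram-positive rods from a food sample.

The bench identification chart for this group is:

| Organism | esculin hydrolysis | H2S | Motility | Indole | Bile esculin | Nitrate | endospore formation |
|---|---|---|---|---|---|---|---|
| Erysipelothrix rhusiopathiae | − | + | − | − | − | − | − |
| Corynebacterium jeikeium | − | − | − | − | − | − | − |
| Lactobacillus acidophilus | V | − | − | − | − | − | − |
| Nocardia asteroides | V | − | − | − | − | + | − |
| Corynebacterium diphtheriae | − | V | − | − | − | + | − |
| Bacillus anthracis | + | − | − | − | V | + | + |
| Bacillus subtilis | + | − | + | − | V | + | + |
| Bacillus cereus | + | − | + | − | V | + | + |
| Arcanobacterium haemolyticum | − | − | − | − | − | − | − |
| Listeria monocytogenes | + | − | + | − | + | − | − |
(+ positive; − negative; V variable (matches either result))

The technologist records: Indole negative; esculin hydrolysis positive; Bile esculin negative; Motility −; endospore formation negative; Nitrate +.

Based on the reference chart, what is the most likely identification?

Nitrate +: excludes 5 organisms — 5 left.
Indole −: all 5 remaining candidates are consistent.
Bile esculin −: all 5 remaining candidates are consistent.
endospore formation −: excludes Bacillus anthracis, Bacillus subtilis, Bacillus cereus — 2 left.
esculin hydrolysis +: excludes Corynebacterium diphtheriae — 1 left.
Motility −: the one remaining candidate is consistent.

Nocardia asteroides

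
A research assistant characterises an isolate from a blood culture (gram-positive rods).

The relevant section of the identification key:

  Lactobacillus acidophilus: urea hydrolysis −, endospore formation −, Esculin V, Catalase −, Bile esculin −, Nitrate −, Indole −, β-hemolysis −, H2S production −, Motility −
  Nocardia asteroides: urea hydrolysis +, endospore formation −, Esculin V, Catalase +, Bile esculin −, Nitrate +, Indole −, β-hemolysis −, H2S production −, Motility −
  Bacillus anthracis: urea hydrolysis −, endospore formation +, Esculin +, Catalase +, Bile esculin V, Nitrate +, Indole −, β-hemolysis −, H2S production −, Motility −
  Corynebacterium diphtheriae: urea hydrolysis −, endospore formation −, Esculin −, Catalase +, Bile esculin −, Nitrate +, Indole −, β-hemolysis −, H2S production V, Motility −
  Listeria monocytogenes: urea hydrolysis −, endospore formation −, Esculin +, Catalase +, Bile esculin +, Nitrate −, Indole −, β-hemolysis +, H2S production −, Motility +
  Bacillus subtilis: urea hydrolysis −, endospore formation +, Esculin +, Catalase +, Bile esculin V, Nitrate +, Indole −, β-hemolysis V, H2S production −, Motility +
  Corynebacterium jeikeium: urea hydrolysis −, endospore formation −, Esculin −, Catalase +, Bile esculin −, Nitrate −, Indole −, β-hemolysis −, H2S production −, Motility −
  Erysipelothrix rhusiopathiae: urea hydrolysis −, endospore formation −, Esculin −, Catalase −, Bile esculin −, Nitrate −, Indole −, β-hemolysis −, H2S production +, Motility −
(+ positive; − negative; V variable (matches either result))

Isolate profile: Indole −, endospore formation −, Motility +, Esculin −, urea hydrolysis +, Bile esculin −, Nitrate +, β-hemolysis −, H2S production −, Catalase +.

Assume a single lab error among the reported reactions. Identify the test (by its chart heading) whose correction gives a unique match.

Motility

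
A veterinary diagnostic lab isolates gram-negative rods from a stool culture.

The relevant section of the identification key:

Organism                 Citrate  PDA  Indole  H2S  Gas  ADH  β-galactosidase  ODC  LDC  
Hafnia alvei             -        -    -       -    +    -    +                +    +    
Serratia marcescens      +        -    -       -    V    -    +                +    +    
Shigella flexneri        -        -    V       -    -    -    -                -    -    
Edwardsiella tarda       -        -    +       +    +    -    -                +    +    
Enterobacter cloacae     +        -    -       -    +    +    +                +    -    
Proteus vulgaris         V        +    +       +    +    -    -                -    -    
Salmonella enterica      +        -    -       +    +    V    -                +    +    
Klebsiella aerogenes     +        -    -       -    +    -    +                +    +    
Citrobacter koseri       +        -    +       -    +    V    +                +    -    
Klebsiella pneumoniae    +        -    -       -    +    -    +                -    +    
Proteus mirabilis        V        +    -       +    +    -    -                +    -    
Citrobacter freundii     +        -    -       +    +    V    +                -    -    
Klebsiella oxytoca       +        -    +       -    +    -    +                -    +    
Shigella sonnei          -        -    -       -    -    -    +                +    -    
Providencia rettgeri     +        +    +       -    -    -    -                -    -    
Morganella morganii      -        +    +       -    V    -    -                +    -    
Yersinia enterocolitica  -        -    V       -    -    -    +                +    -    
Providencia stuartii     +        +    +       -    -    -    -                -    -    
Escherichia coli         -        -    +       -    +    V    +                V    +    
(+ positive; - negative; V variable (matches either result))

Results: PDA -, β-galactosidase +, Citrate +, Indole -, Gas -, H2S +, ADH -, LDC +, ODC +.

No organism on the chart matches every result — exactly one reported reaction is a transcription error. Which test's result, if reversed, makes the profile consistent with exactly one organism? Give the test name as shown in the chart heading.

As reported, no row in the chart matches all 9 reactions.
Reversing PDA → still no organism matches.
Reversing Indole → still no organism matches.
Reversing LDC → still no organism matches.
Reversing ADH → still no organism matches.
Reversing β-galactosidase → still no organism matches.
Reversing Gas → still no organism matches.
Reversing ODC → still no organism matches.
Reversing Citrate → still no organism matches.
Reversing H2S (to -) → unique match: Serratia marcescens.

H2S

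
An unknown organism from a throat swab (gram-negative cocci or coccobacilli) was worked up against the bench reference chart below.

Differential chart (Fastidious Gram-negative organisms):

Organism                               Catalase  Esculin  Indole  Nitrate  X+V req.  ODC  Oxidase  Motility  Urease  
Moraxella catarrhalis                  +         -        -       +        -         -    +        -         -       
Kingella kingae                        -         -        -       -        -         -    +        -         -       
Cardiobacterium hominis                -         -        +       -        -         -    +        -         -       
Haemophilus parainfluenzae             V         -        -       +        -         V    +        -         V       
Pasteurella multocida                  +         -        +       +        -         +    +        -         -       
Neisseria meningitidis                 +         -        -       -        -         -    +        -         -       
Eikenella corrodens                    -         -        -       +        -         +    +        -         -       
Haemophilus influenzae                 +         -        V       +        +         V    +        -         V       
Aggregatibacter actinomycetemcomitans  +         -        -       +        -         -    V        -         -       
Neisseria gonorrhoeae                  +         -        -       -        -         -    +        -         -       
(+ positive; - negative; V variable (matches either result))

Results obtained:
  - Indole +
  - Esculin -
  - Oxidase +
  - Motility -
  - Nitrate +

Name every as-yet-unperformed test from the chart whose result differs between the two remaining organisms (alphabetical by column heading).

X+V req.

Indole +: excludes 7 organisms — 3 left.
Motility -: all 3 remaining candidates are consistent.
Esculin -: all 3 remaining candidates are consistent.
Oxidase +: all 3 remaining candidates are consistent.
Nitrate +: excludes Cardiobacterium hominis — 2 left.
Two candidates remain: Haemophilus influenzae and Pasteurella multocida.
  Catalase: + vs + — same for both, does not separate.
  X+V req.: Haemophilus influenzae +, Pasteurella multocida - — discriminates.
  ODC: V vs + — variable for at least one, does not separate.
  Urease: V vs - — variable for at least one, does not separate.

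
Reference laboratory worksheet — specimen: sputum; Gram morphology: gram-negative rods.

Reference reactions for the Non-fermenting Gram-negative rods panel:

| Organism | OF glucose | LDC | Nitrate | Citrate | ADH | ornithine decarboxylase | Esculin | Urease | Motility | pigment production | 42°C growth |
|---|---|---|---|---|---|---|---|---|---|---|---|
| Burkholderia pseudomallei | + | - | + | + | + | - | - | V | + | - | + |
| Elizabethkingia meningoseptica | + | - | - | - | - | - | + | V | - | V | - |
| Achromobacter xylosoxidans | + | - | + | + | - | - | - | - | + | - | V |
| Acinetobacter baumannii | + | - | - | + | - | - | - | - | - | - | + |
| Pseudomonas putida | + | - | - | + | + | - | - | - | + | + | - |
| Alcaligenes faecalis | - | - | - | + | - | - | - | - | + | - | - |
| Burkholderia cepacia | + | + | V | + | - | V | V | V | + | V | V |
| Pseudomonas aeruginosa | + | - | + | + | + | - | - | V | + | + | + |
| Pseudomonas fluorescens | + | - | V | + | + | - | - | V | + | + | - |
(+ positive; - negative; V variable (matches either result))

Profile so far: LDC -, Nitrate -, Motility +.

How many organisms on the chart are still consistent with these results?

Motility +: excludes Elizabethkingia meningoseptica, Acinetobacter baumannii — 7 left.
LDC -: excludes Burkholderia cepacia — 6 left.
Nitrate -: excludes Burkholderia pseudomallei, Achromobacter xylosoxidans, Pseudomonas aeruginosa — 3 left.
Still consistent: Alcaligenes faecalis, Pseudomonas fluorescens, Pseudomonas putida.

3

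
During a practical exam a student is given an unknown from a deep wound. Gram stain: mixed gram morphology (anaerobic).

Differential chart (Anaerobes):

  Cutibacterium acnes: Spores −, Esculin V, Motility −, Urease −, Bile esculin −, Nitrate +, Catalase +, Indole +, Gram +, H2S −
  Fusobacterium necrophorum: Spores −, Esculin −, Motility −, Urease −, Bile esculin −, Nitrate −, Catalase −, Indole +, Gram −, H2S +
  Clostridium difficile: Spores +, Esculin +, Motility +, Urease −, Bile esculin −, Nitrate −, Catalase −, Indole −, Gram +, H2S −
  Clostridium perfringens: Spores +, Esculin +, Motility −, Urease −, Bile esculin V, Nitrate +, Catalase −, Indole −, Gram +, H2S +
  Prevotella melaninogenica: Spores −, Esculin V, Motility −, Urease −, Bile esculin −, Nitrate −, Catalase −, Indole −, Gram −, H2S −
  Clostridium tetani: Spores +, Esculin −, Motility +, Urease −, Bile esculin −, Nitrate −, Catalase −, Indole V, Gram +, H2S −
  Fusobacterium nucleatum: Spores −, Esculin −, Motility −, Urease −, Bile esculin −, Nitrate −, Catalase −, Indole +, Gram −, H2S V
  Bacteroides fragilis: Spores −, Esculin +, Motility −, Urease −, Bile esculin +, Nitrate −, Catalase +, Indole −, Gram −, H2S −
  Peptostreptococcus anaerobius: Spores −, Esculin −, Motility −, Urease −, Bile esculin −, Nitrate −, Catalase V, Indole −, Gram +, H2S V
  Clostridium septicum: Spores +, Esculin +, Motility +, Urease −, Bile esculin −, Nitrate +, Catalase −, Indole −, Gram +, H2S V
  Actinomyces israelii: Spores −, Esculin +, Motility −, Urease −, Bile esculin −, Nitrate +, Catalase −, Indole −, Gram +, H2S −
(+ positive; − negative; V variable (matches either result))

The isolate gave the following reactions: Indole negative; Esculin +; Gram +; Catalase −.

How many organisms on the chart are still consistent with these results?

4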